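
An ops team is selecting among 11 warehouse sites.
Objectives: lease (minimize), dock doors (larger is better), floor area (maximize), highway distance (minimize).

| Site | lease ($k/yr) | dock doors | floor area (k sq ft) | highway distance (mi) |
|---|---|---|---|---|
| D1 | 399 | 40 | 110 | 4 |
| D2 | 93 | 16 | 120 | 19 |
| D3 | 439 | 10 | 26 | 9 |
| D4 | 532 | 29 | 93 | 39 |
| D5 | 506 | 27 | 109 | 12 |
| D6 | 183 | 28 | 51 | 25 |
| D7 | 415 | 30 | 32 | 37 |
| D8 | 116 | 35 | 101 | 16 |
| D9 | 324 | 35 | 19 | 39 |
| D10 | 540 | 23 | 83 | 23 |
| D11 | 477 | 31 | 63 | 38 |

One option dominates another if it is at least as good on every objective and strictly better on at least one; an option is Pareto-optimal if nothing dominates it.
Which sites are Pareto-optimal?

D1, D2, D8

D1: not dominated (best dock doors).
D2: not dominated (best lease).
D3: dominated by D1 (lease 399≤439, dock doors 40≥10, floor area 110≥26, highway distance 4≤9).
D4: dominated by D1 (lease 399≤532, dock doors 40≥29, floor area 110≥93, highway distance 4≤39).
D5: dominated by D1 (lease 399≤506, dock doors 40≥27, floor area 110≥109, highway distance 4≤12).
D6: dominated by D8 (lease 116≤183, dock doors 35≥28, floor area 101≥51, highway distance 16≤25).
D7: dominated by D1 (lease 399≤415, dock doors 40≥30, floor area 110≥32, highway distance 4≤37).
D8: not dominated.
D9: dominated by D8 (lease 116≤324, dock doors 35≥35, floor area 101≥19, highway distance 16≤39).
D10: dominated by D1 (lease 399≤540, dock doors 40≥23, floor area 110≥83, highway distance 4≤23).
D11: dominated by D1 (lease 399≤477, dock doors 40≥31, floor area 110≥63, highway distance 4≤38).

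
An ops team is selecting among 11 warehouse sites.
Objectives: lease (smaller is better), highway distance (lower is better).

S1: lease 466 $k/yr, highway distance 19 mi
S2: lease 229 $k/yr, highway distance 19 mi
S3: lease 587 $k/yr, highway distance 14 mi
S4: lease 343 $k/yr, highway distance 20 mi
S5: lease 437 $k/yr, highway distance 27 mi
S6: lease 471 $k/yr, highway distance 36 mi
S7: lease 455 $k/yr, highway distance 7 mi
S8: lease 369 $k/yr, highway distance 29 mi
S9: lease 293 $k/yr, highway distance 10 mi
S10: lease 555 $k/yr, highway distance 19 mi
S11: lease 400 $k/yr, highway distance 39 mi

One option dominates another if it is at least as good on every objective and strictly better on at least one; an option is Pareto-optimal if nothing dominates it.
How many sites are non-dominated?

3

S1: dominated by S2 (lease 229≤466, highway distance 19≤19).
S2: not dominated (best lease).
S3: dominated by S7 (lease 455≤587, highway distance 7≤14).
S4: dominated by S2 (lease 229≤343, highway distance 19≤20).
S5: dominated by S2 (lease 229≤437, highway distance 19≤27).
S6: dominated by S1 (lease 466≤471, highway distance 19≤36).
S7: not dominated (best highway distance).
S8: dominated by S2 (lease 229≤369, highway distance 19≤29).
S9: not dominated.
S10: dominated by S1 (lease 466≤555, highway distance 19≤19).
S11: dominated by S2 (lease 229≤400, highway distance 19≤39).
Pareto-optimal: S2, S7, S9 → 3.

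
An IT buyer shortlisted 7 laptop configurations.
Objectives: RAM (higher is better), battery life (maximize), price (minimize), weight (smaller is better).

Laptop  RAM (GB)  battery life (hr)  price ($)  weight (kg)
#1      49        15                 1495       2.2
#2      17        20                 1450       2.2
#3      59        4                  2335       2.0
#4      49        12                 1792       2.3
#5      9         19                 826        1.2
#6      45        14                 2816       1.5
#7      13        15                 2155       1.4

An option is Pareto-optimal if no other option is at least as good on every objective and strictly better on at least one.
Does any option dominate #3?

#1: worse on RAM (49 vs 59).
#2: worse on RAM (17 vs 59).
#4: worse on RAM (49 vs 59).
#5: worse on RAM (9 vs 59).
#6: worse on RAM (45 vs 59).
#7: worse on RAM (13 vs 59).
No option is at least as good as #3 on every objective and strictly better on one.

No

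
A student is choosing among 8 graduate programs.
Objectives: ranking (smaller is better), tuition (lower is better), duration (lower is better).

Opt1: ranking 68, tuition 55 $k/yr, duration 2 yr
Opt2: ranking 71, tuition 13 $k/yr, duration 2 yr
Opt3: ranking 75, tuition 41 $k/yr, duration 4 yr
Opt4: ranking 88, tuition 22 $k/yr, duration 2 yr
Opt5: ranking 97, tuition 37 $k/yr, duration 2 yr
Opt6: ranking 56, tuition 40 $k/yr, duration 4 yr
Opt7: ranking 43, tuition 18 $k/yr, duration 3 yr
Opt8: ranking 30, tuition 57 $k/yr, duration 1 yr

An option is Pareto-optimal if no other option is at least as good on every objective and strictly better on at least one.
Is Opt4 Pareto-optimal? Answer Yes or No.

Opt2 vs Opt4: ranking 71≤88, tuition 13≤22, duration 2≤2 — Opt2 is at least as good on every objective and strictly better on at least one, so Opt2 dominates Opt4.

No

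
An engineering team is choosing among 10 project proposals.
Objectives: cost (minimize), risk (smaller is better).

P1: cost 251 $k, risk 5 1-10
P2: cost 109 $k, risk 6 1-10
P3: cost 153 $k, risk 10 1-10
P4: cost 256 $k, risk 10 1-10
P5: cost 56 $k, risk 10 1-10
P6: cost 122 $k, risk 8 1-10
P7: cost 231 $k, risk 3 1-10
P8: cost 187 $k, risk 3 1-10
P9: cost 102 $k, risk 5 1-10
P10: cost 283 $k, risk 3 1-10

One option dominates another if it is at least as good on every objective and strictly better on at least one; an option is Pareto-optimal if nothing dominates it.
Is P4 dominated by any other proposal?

Yes

P1 vs P4: cost 251≤256, risk 5≤10 — P1 is at least as good on every objective and strictly better on at least one, so P1 dominates P4.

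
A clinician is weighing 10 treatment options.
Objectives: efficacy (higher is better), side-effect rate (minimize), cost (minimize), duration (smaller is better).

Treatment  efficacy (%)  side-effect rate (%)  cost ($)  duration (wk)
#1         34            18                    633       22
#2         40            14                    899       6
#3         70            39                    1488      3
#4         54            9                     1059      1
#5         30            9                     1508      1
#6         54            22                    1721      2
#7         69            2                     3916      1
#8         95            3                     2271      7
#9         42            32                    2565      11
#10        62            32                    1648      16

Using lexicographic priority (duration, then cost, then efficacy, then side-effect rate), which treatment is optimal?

#4

First minimize duration: best is 1, kept {#4, #5, #7}.
Then minimize cost: best is 1059, kept {#4}.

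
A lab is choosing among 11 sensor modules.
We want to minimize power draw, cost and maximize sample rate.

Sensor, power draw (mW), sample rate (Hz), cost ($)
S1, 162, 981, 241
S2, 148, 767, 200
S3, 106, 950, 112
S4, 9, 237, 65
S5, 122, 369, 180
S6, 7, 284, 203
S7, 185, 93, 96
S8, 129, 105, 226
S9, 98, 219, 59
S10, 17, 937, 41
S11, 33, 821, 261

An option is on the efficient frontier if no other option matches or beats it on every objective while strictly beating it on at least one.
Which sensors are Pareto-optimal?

S1, S3, S4, S6, S10

S1: not dominated (best sample rate).
S2: dominated by S3 (power draw 106≤148, sample rate 950≥767, cost 112≤200).
S3: not dominated.
S4: not dominated.
S5: dominated by S3 (power draw 106≤122, sample rate 950≥369, cost 112≤180).
S6: not dominated (best power draw).
S7: dominated by S4 (power draw 9≤185, sample rate 237≥93, cost 65≤96).
S8: dominated by S3 (power draw 106≤129, sample rate 950≥105, cost 112≤226).
S9: dominated by S10 (power draw 17≤98, sample rate 937≥219, cost 41≤59).
S10: not dominated (best cost).
S11: dominated by S10 (power draw 17≤33, sample rate 937≥821, cost 41≤261).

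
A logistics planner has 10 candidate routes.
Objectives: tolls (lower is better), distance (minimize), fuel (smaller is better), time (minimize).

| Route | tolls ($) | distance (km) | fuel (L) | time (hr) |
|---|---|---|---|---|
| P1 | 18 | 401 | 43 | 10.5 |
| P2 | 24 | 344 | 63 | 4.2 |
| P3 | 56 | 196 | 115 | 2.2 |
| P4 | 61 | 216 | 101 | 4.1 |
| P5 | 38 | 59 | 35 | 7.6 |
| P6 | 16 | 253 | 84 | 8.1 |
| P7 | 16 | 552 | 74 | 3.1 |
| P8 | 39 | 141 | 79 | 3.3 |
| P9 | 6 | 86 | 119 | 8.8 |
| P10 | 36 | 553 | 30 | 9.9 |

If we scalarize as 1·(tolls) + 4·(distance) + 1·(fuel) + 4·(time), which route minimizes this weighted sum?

P1: 1·18 + 4·401 + 1·43 + 4·10.5 = 1707.0
P2: 1·24 + 4·344 + 1·63 + 4·4.2 = 1479.8
P3: 1·56 + 4·196 + 1·115 + 4·2.2 = 963.8
P4: 1·61 + 4·216 + 1·101 + 4·4.1 = 1042.4
P5: 1·38 + 4·59 + 1·35 + 4·7.6 = 339.4
P6: 1·16 + 4·253 + 1·84 + 4·8.1 = 1144.4
P7: 1·16 + 4·552 + 1·74 + 4·3.1 = 2310.4
P8: 1·39 + 4·141 + 1·79 + 4·3.3 = 695.2
P9: 1·6 + 4·86 + 1·119 + 4·8.8 = 504.2
P10: 1·36 + 4·553 + 1·30 + 4·9.9 = 2317.6
Lowest: P5 at 339.4.

P5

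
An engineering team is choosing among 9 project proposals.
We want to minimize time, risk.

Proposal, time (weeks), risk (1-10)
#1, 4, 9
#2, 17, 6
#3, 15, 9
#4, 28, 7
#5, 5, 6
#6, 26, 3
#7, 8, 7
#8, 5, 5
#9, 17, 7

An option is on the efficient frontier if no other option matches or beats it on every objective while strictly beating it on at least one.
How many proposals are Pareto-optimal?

#1: not dominated (best time).
#2: dominated by #5 (time 5≤17, risk 6≤6).
#3: dominated by #1 (time 4≤15, risk 9≤9).
#4: dominated by #2 (time 17≤28, risk 6≤7).
#5: dominated by #8 (time 5≤5, risk 5≤6).
#6: not dominated (best risk).
#7: dominated by #5 (time 5≤8, risk 6≤7).
#8: not dominated.
#9: dominated by #2 (time 17≤17, risk 6≤7).
Pareto-optimal: #1, #6, #8 → 3.

3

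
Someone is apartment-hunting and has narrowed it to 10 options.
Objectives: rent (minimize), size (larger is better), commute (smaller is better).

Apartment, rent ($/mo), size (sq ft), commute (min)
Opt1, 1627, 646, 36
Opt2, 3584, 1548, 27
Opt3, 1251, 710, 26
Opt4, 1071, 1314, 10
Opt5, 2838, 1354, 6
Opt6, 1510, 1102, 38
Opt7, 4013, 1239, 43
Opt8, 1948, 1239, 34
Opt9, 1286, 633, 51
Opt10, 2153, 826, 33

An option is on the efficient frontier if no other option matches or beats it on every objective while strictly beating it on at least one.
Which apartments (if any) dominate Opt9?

Opt3, Opt4

Opt3: rent 1251≤1286, size 710≥633, commute 26≤51 — dominates Opt9.
Opt4: rent 1071≤1286, size 1314≥633, commute 10≤51 — dominates Opt9.
Others (Opt1, Opt2, Opt5, Opt6, Opt7, Opt8, Opt10) are each worse than Opt9 on at least one objective.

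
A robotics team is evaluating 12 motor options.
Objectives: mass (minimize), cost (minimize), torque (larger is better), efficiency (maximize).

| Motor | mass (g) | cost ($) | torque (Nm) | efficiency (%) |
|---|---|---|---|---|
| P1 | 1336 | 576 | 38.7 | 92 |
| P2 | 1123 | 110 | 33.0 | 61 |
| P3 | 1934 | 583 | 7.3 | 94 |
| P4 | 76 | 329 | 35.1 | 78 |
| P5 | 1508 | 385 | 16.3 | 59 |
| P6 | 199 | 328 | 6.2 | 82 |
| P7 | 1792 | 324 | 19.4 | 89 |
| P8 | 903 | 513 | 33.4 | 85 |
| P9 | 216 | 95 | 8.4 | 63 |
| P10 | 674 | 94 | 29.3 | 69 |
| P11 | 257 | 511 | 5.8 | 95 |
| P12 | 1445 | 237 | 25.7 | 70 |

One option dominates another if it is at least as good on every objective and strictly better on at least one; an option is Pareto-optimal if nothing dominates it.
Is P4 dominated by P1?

No

P1 vs P4: P1 is worse on mass (1336 vs 76), so it does not dominate P4.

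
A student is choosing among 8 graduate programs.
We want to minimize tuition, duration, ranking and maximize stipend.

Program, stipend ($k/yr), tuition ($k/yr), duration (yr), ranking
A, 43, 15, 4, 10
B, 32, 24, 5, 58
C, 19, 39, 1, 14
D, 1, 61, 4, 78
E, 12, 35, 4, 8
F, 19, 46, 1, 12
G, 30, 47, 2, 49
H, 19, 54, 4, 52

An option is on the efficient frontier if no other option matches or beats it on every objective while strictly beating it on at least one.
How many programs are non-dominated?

A: not dominated (best stipend).
B: dominated by A (stipend 43≥32, tuition 15≤24, duration 4≤5, ranking 10≤58).
C: not dominated.
D: dominated by A (stipend 43≥1, tuition 15≤61, duration 4≤4, ranking 10≤78).
E: not dominated (best ranking).
F: not dominated.
G: not dominated.
H: dominated by A (stipend 43≥19, tuition 15≤54, duration 4≤4, ranking 10≤52).
Pareto-optimal: A, C, E, F, G → 5.

5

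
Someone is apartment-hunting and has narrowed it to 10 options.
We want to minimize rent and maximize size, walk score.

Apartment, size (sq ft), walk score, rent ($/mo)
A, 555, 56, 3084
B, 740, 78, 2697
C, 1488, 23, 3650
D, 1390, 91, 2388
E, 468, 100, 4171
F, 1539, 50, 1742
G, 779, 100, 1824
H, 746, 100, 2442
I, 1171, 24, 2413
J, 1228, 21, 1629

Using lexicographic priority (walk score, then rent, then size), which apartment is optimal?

First maximize walk score: best is 100, kept {E, G, H}.
Then minimize rent: best is 1824, kept {G}.

G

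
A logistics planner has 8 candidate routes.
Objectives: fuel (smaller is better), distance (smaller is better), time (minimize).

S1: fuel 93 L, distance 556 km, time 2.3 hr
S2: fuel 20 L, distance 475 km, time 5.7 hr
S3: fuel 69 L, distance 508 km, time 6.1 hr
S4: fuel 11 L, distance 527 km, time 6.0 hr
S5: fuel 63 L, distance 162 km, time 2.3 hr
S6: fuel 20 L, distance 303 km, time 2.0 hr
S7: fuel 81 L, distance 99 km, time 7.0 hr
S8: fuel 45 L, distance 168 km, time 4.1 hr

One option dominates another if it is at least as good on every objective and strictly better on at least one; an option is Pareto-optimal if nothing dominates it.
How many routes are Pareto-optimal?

5

S1: dominated by S5 (fuel 63≤93, distance 162≤556, time 2.3≤2.3).
S2: dominated by S6 (fuel 20≤20, distance 303≤475, time 2.0≤5.7).
S3: dominated by S2 (fuel 20≤69, distance 475≤508, time 5.7≤6.1).
S4: not dominated (best fuel).
S5: not dominated.
S6: not dominated (best time).
S7: not dominated (best distance).
S8: not dominated.
Pareto-optimal: S4, S5, S6, S7, S8 → 5.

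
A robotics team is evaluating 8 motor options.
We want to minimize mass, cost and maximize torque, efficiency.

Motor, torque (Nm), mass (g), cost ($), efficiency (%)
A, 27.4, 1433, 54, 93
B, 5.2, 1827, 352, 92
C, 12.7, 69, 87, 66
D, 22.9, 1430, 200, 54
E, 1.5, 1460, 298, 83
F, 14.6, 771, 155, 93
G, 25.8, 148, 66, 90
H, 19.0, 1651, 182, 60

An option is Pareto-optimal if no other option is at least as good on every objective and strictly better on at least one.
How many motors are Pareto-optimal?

4

A: not dominated (best torque).
B: dominated by A (torque 27.4≥5.2, mass 1433≤1827, cost 54≤352, efficiency 93≥92).
C: not dominated (best mass).
D: dominated by G (torque 25.8≥22.9, mass 148≤1430, cost 66≤200, efficiency 90≥54).
E: dominated by A (torque 27.4≥1.5, mass 1433≤1460, cost 54≤298, efficiency 93≥83).
F: not dominated.
G: not dominated.
H: dominated by A (torque 27.4≥19.0, mass 1433≤1651, cost 54≤182, efficiency 93≥60).
Pareto-optimal: A, C, F, G → 4.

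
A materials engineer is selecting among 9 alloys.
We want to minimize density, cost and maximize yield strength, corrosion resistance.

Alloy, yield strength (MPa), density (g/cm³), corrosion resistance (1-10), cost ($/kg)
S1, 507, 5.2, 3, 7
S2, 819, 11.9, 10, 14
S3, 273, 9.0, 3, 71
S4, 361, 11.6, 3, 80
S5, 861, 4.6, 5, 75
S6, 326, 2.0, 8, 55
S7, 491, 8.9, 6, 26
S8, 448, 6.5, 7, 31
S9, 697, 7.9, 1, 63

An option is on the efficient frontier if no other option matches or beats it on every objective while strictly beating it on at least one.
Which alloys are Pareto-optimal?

S1: not dominated (best cost).
S2: not dominated (best corrosion resistance).
S3: dominated by S1 (yield strength 507≥273, density 5.2≤9.0, corrosion resistance 3≥3, cost 7≤71).
S4: dominated by S1 (yield strength 507≥361, density 5.2≤11.6, corrosion resistance 3≥3, cost 7≤80).
S5: not dominated (best yield strength).
S6: not dominated (best density).
S7: not dominated.
S8: not dominated.
S9: not dominated.

S1, S2, S5, S6, S7, S8, S9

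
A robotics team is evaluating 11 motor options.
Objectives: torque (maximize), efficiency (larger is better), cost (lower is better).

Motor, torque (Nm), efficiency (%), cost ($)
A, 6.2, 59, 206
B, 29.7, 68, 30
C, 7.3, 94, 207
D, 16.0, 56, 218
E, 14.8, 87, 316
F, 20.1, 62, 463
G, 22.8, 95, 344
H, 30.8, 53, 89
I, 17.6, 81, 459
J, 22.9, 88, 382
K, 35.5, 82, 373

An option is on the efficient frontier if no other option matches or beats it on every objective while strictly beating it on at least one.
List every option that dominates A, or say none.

B

B: torque 29.7≥6.2, efficiency 68≥59, cost 30≤206 — dominates A.
Others (C, D, E, F, G, H, I, J, K) are each worse than A on at least one objective.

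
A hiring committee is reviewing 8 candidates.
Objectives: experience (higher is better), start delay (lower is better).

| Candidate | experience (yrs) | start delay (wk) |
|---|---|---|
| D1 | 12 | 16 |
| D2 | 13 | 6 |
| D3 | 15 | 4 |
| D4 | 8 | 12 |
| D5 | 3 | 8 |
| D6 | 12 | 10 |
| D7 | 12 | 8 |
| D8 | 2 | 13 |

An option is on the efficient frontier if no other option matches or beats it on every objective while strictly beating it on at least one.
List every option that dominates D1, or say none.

D2: experience 13≥12, start delay 6≤16 — dominates D1.
D3: experience 15≥12, start delay 4≤16 — dominates D1.
D6: experience 12≥12, start delay 10≤16 — dominates D1.
D7: experience 12≥12, start delay 8≤16 — dominates D1.
Others (D4, D5, D8) are each worse than D1 on at least one objective.

D2, D3, D6, D7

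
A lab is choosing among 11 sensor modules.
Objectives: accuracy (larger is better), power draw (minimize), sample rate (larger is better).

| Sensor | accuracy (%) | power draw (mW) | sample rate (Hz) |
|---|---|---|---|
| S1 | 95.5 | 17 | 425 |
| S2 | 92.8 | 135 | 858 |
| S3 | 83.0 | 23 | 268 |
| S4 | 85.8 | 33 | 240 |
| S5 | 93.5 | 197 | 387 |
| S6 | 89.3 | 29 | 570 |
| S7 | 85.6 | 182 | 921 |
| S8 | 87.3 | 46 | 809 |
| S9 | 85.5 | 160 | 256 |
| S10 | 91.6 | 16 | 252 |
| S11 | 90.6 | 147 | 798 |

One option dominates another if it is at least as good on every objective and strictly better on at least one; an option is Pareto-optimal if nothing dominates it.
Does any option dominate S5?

Yes

S1 vs S5: accuracy 95.5≥93.5, power draw 17≤197, sample rate 425≥387 — S1 is at least as good on every objective and strictly better on at least one, so S1 dominates S5.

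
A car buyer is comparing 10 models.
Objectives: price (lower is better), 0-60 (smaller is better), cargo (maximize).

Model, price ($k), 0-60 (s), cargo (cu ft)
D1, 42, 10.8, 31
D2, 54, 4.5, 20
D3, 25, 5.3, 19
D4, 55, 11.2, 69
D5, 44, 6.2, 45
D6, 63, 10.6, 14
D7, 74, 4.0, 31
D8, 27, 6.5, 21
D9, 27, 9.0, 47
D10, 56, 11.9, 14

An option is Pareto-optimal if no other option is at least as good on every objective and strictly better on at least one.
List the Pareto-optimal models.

D2, D3, D4, D5, D7, D8, D9

D1: dominated by D9 (price 27≤42, 0-60 9.0≤10.8, cargo 47≥31).
D2: not dominated.
D3: not dominated (best price).
D4: not dominated (best cargo).
D5: not dominated.
D6: dominated by D2 (price 54≤63, 0-60 4.5≤10.6, cargo 20≥14).
D7: not dominated (best 0-60).
D8: not dominated.
D9: not dominated.
D10: dominated by D1 (price 42≤56, 0-60 10.8≤11.9, cargo 31≥14).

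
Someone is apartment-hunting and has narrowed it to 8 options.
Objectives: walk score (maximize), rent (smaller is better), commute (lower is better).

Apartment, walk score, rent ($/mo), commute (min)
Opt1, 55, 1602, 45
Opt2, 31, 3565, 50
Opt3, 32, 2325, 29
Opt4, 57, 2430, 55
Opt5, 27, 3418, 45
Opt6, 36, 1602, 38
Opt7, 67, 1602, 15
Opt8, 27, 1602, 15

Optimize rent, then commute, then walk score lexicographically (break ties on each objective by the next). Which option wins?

First minimize rent: best is 1602, kept {Opt1, Opt6, Opt7, Opt8}.
Then minimize commute: best is 15, kept {Opt7, Opt8}.
Then maximize walk score: best is 67, kept {Opt7}.

Opt7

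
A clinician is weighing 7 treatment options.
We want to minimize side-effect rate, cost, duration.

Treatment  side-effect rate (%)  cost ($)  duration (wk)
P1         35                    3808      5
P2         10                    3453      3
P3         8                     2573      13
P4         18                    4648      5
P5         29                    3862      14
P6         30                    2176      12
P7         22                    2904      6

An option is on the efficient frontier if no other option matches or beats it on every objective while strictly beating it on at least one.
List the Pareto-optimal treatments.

P2, P3, P6, P7

P1: dominated by P2 (side-effect rate 10≤35, cost 3453≤3808, duration 3≤5).
P2: not dominated (best duration).
P3: not dominated (best side-effect rate).
P4: dominated by P2 (side-effect rate 10≤18, cost 3453≤4648, duration 3≤5).
P5: dominated by P2 (side-effect rate 10≤29, cost 3453≤3862, duration 3≤14).
P6: not dominated (best cost).
P7: not dominated.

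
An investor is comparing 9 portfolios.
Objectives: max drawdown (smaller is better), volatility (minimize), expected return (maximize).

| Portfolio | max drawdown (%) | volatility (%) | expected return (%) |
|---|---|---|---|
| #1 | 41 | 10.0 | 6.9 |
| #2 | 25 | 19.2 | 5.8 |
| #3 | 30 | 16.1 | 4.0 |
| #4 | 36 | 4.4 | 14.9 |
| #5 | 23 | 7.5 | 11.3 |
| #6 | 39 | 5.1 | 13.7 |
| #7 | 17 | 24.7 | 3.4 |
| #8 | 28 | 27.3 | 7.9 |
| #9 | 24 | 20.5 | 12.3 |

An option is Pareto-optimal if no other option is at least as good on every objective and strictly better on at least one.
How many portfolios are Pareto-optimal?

#1: dominated by #4 (max drawdown 36≤41, volatility 4.4≤10.0, expected return 14.9≥6.9).
#2: dominated by #5 (max drawdown 23≤25, volatility 7.5≤19.2, expected return 11.3≥5.8).
#3: dominated by #5 (max drawdown 23≤30, volatility 7.5≤16.1, expected return 11.3≥4.0).
#4: not dominated (best volatility).
#5: not dominated.
#6: dominated by #4 (max drawdown 36≤39, volatility 4.4≤5.1, expected return 14.9≥13.7).
#7: not dominated (best max drawdown).
#8: dominated by #5 (max drawdown 23≤28, volatility 7.5≤27.3, expected return 11.3≥7.9).
#9: not dominated.
Pareto-optimal: #4, #5, #7, #9 → 4.

4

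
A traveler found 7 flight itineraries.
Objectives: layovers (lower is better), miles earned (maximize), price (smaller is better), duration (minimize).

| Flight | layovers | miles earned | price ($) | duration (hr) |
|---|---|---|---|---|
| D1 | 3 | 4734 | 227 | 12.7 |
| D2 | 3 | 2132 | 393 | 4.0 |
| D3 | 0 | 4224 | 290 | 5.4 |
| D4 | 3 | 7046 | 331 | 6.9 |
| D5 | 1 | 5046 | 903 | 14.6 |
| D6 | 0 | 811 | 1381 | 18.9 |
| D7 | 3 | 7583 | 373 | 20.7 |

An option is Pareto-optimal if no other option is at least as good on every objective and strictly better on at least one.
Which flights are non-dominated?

D1: not dominated (best price).
D2: not dominated (best duration).
D3: not dominated.
D4: not dominated.
D5: not dominated.
D6: dominated by D3 (layovers 0≤0, miles earned 4224≥811, price 290≤1381, duration 5.4≤18.9).
D7: not dominated (best miles earned).

D1, D2, D3, D4, D5, D7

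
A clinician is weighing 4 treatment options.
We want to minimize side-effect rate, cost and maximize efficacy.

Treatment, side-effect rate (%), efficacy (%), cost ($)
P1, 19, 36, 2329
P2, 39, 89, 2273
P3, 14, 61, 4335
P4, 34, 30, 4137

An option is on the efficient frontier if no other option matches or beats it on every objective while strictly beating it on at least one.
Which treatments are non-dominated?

P1: not dominated.
P2: not dominated (best efficacy).
P3: not dominated (best side-effect rate).
P4: dominated by P1 (side-effect rate 19≤34, efficacy 36≥30, cost 2329≤4137).

P1, P2, P3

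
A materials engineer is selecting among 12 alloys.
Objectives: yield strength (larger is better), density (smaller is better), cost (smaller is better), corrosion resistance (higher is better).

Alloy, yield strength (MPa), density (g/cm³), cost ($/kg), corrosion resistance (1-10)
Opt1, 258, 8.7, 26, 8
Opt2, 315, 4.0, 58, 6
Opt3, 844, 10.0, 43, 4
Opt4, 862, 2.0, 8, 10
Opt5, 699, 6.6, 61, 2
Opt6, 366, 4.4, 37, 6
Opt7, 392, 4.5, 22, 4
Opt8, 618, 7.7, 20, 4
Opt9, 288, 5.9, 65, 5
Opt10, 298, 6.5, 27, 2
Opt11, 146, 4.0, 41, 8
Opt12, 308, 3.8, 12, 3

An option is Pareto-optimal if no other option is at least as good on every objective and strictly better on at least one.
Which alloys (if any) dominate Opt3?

Opt4: yield strength 862≥844, density 2.0≤10.0, cost 8≤43, corrosion resistance 10≥4 — dominates Opt3.
Others (Opt1, Opt2, Opt5, Opt6, Opt7, Opt8, Opt9, Opt10, Opt11, Opt12) are each worse than Opt3 on at least one objective.

Opt4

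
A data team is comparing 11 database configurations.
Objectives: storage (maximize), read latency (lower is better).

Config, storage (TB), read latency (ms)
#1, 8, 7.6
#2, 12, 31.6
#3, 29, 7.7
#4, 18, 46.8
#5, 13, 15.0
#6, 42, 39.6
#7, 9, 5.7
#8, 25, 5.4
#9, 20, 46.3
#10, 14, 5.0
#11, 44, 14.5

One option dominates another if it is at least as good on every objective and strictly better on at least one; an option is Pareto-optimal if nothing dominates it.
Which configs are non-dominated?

#3, #8, #10, #11

#1: dominated by #7 (storage 9≥8, read latency 5.7≤7.6).
#2: dominated by #3 (storage 29≥12, read latency 7.7≤31.6).
#3: not dominated.
#4: dominated by #3 (storage 29≥18, read latency 7.7≤46.8).
#5: dominated by #3 (storage 29≥13, read latency 7.7≤15.0).
#6: dominated by #11 (storage 44≥42, read latency 14.5≤39.6).
#7: dominated by #8 (storage 25≥9, read latency 5.4≤5.7).
#8: not dominated.
#9: dominated by #3 (storage 29≥20, read latency 7.7≤46.3).
#10: not dominated (best read latency).
#11: not dominated (best storage).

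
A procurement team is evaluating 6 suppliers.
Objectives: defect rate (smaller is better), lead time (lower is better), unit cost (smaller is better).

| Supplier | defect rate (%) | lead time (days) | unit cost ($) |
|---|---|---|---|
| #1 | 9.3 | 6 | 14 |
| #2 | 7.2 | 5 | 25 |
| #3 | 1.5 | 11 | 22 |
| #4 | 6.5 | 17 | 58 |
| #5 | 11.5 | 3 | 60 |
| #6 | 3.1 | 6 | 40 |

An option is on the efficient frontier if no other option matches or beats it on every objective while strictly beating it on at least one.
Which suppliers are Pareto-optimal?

#1: not dominated (best unit cost).
#2: not dominated.
#3: not dominated (best defect rate).
#4: dominated by #3 (defect rate 1.5≤6.5, lead time 11≤17, unit cost 22≤58).
#5: not dominated (best lead time).
#6: not dominated.

#1, #2, #3, #5, #6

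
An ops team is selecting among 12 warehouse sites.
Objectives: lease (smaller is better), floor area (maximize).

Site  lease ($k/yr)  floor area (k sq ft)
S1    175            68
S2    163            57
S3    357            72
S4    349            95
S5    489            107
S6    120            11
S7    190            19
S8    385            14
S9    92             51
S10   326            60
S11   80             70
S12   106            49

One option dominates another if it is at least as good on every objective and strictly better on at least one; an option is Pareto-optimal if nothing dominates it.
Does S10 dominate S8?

S10 vs S8: lease 326≤385, floor area 60≥14 — S10 is at least as good on every objective with at least one strict improvement.

Yes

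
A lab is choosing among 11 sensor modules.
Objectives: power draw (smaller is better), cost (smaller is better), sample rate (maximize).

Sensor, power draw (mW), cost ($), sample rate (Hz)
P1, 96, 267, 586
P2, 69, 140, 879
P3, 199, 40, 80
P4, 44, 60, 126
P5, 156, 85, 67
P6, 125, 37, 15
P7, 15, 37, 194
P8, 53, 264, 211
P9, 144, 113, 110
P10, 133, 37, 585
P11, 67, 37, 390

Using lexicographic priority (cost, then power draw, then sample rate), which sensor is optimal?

P7

First minimize cost: best is 37, kept {P6, P7, P10, P11}.
Then minimize power draw: best is 15, kept {P7}.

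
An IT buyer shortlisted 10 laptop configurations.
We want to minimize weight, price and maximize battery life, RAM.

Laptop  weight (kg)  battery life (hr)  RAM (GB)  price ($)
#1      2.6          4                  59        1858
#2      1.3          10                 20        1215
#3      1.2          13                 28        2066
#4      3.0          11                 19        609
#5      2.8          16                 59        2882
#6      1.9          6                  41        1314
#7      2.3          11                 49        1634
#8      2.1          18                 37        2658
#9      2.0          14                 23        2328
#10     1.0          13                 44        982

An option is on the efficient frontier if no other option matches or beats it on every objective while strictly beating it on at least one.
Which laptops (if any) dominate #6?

#10

#10: weight 1.0≤1.9, battery life 13≥6, RAM 44≥41, price 982≤1314 — dominates #6.
Others (#1, #2, #3, #4, #5, #7, #8, #9) are each worse than #6 on at least one objective.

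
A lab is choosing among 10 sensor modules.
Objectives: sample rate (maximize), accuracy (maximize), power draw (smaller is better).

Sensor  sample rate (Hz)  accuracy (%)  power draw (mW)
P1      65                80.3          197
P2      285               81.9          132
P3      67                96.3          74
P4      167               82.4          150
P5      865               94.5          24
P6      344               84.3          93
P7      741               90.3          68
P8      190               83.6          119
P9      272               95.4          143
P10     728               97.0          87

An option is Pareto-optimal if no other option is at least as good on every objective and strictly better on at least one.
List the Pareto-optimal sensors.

P3, P5, P10

P1: dominated by P2 (sample rate 285≥65, accuracy 81.9≥80.3, power draw 132≤197).
P2: dominated by P5 (sample rate 865≥285, accuracy 94.5≥81.9, power draw 24≤132).
P3: not dominated.
P4: dominated by P5 (sample rate 865≥167, accuracy 94.5≥82.4, power draw 24≤150).
P5: not dominated (best sample rate).
P6: dominated by P5 (sample rate 865≥344, accuracy 94.5≥84.3, power draw 24≤93).
P7: dominated by P5 (sample rate 865≥741, accuracy 94.5≥90.3, power draw 24≤68).
P8: dominated by P5 (sample rate 865≥190, accuracy 94.5≥83.6, power draw 24≤119).
P9: dominated by P10 (sample rate 728≥272, accuracy 97.0≥95.4, power draw 87≤143).
P10: not dominated (best accuracy).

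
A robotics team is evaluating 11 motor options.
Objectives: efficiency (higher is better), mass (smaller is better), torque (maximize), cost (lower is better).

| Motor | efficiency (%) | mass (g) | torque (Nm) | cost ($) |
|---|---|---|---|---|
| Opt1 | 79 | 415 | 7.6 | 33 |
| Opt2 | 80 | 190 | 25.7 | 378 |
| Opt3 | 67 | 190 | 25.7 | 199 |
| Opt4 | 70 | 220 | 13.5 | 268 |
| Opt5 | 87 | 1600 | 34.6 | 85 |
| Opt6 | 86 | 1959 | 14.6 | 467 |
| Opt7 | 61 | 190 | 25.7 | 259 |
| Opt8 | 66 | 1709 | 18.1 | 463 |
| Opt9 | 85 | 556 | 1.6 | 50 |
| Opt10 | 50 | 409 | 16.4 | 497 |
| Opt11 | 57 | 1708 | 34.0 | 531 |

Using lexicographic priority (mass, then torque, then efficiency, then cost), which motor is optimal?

First minimize mass: best is 190, kept {Opt2, Opt3, Opt7}.
Then maximize torque: best is 25.7, kept {Opt2, Opt3, Opt7}.
Then maximize efficiency: best is 80, kept {Opt2}.

Opt2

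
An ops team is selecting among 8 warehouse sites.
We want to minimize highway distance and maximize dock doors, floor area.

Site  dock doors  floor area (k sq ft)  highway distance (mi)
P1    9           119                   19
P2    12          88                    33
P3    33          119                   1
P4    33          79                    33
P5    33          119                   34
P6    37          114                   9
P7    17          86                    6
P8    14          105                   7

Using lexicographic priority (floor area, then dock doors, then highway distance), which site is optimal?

First maximize floor area: best is 119, kept {P1, P3, P5}.
Then maximize dock doors: best is 33, kept {P3, P5}.
Then minimize highway distance: best is 1, kept {P3}.

P3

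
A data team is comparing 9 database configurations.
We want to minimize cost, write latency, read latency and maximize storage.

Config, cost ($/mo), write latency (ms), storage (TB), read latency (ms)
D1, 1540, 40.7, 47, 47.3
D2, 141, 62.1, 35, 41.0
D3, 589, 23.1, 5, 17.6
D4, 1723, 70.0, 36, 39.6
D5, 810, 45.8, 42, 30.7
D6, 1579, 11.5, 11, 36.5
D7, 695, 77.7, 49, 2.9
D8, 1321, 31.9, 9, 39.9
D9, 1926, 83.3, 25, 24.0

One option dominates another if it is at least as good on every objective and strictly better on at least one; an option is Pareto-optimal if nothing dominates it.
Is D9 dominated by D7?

Yes

D7 vs D9: cost 695≤1926, write latency 77.7≤83.3, storage 49≥25, read latency 2.9≤24.0 — D7 is at least as good on every objective with at least one strict improvement.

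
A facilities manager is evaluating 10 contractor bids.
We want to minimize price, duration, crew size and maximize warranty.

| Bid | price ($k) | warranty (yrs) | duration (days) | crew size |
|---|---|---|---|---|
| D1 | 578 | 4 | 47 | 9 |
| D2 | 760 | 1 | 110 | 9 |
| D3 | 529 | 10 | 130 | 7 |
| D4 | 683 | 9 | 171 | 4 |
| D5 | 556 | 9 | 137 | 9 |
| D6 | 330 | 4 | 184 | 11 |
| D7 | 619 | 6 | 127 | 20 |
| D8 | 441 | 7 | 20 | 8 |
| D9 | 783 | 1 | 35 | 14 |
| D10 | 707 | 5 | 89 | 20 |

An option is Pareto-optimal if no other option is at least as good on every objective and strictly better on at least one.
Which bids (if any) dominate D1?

D8: price 441≤578, warranty 7≥4, duration 20≤47, crew size 8≤9 — dominates D1.
Others (D2, D3, D4, D5, D6, D7, D9, D10) are each worse than D1 on at least one objective.

D8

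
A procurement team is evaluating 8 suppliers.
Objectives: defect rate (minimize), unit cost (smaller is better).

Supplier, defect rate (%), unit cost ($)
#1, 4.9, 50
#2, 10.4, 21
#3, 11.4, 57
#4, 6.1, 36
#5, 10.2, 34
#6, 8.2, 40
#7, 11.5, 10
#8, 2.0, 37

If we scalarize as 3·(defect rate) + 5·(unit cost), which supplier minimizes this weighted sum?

#1: 3·4.9 + 5·50 = 264.7
#2: 3·10.4 + 5·21 = 136.2
#3: 3·11.4 + 5·57 = 319.2
#4: 3·6.1 + 5·36 = 198.3
#5: 3·10.2 + 5·34 = 200.6
#6: 3·8.2 + 5·40 = 224.6
#7: 3·11.5 + 5·10 = 84.5
#8: 3·2.0 + 5·37 = 191.0
Lowest: #7 at 84.5.

#7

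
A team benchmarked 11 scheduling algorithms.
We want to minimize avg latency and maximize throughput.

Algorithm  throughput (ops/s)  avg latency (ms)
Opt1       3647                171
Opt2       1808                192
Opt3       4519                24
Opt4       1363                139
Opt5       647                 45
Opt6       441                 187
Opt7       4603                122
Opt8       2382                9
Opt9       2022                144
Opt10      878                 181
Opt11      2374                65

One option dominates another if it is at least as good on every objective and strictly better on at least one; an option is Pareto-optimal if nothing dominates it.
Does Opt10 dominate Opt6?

Yes

Opt10 vs Opt6: throughput 878≥441, avg latency 181≤187 — Opt10 is at least as good on every objective with at least one strict improvement.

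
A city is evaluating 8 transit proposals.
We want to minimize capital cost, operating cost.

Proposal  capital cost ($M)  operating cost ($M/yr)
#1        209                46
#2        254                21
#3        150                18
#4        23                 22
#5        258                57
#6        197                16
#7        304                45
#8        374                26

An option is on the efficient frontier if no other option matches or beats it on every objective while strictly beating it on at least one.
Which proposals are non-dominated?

#1: dominated by #3 (capital cost 150≤209, operating cost 18≤46).
#2: dominated by #3 (capital cost 150≤254, operating cost 18≤21).
#3: not dominated.
#4: not dominated (best capital cost).
#5: dominated by #1 (capital cost 209≤258, operating cost 46≤57).
#6: not dominated (best operating cost).
#7: dominated by #2 (capital cost 254≤304, operating cost 21≤45).
#8: dominated by #2 (capital cost 254≤374, operating cost 21≤26).

#3, #4, #6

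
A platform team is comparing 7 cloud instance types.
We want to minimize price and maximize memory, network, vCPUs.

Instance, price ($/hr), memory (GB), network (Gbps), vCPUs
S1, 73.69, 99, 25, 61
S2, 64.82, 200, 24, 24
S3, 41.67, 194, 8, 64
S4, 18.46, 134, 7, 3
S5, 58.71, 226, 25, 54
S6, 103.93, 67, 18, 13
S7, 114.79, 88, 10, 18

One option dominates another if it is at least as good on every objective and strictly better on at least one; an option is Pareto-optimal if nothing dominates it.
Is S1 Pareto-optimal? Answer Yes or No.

S2: worse on network (24 vs 25).
S3: worse on network (8 vs 25).
S4: worse on network (7 vs 25).
S5: worse on vCPUs (54 vs 61).
S6: worse on price (103.93 vs 73.69).
S7: worse on price (114.79 vs 73.69).
No option is at least as good as S1 on every objective and strictly better on one.

Yes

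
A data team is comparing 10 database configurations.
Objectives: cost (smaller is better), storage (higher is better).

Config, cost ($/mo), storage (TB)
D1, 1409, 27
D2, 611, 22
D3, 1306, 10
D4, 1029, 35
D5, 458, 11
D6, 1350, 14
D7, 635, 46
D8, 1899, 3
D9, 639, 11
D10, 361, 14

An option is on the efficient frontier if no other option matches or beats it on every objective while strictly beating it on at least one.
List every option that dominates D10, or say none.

D1: worse on cost (1409 vs 361).
D2: worse on cost (611 vs 361).
D3: worse on cost (1306 vs 361).
D4: worse on cost (1029 vs 361).
D5: worse on cost (458 vs 361).
D6: worse on cost (1350 vs 361).
D7: worse on cost (635 vs 361).
D8: worse on cost (1899 vs 361).
D9: worse on cost (639 vs 361).
No option dominates D10.

none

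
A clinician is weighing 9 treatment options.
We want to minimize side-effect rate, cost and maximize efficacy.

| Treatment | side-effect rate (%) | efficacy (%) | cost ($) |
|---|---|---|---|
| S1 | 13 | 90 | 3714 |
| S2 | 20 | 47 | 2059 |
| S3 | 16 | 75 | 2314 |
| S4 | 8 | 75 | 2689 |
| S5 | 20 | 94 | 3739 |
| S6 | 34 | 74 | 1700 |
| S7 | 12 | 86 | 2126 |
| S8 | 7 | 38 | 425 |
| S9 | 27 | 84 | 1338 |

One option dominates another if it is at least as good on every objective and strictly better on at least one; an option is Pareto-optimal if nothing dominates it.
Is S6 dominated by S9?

S9 vs S6: side-effect rate 27≤34, efficacy 84≥74, cost 1338≤1700 — S9 is at least as good on every objective with at least one strict improvement.

Yes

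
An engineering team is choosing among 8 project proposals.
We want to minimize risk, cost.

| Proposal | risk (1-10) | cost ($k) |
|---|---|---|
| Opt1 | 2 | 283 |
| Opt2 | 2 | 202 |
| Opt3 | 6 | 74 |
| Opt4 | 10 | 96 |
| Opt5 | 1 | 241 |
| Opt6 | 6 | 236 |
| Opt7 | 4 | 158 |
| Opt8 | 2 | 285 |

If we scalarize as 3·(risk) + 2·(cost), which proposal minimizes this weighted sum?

Opt3

Opt1: 3·2 + 2·283 = 572
Opt2: 3·2 + 2·202 = 410
Opt3: 3·6 + 2·74 = 166
Opt4: 3·10 + 2·96 = 222
Opt5: 3·1 + 2·241 = 485
Opt6: 3·6 + 2·236 = 490
Opt7: 3·4 + 2·158 = 328
Opt8: 3·2 + 2·285 = 576
Lowest: Opt3 at 166.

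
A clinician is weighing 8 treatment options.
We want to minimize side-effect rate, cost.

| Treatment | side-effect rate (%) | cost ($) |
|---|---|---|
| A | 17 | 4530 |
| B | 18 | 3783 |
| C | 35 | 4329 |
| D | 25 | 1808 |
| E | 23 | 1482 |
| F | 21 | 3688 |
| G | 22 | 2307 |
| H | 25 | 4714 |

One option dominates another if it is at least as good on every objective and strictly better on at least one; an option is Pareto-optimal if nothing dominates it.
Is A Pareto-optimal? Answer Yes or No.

Yes

B: worse on side-effect rate (18 vs 17).
C: worse on side-effect rate (35 vs 17).
D: worse on side-effect rate (25 vs 17).
E: worse on side-effect rate (23 vs 17).
F: worse on side-effect rate (21 vs 17).
G: worse on side-effect rate (22 vs 17).
H: worse on side-effect rate (25 vs 17).
No option is at least as good as A on every objective and strictly better on one.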